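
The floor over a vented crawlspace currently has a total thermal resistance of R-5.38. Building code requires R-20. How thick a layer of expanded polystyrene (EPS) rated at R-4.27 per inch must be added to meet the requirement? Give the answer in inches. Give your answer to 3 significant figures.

3.42 in

ΔR = 20 − 5.38 = 14.62 ft²·°F·h/BTU
L = ΔR / (R/in) = 14.62/4.27 = 3.424 in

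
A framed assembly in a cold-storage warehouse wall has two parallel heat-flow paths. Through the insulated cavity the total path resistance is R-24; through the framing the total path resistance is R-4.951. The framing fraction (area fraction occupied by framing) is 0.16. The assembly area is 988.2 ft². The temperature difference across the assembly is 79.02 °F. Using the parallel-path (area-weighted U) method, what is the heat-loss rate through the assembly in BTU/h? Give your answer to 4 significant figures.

5257 BTU/h

U_eff = 0.84/24 + 0.16/4.951 = 0.035 + 0.032317 = 0.067317
R_eff = 1/U_eff = 14.855 ft²·°F·h/BTU
Q = 988.2 × 79.02 / 14.855 = 5256.6 BTU/h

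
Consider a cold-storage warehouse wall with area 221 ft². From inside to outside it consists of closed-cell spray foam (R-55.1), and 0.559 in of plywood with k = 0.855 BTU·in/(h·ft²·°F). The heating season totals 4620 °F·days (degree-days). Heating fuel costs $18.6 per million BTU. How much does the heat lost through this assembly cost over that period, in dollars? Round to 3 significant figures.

0.559/0.855 = 0.6538
R_total = 55.1 + 0.6538 = 55.75 ft²·°F·h/BTU
E = A × HDD × 24 / R = 221 × 4620 × 24 / 55.75 = 439500 BTU
Cost = 439500/10⁶ × 18.6 = $8.175

8.17 dollars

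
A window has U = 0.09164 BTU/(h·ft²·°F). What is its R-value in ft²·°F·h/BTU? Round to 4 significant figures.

10.91 ft²·°F·h/BTU

R = 1/U = 1/0.09164 = 10.912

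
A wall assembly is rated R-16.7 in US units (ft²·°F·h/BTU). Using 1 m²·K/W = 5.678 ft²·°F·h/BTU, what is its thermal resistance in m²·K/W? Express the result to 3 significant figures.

R_SI = 16.7/5.678 = 2.941

2.94 m²·K/W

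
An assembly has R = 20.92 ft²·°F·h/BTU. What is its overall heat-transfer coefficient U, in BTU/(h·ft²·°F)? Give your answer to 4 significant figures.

U = 1/R = 1/20.92 = 0.047801

0.04780 BTU/(h·ft²·°F)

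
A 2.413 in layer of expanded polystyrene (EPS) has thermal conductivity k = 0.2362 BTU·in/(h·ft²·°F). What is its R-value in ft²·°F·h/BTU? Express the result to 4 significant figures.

R = L/k = 2.413/0.2362 = 10.216 ft²·°F·h/BTU

10.22 ft²·°F·h/BTU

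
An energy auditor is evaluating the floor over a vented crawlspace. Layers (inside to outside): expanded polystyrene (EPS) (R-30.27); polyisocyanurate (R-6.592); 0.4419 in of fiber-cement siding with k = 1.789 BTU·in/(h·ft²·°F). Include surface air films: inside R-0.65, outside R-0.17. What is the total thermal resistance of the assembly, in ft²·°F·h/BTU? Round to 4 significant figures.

0.4419/1.789 = 0.24701
R_total = 0.65 + 30.27 + 6.592 + 0.24701 + 0.17 = 37.929 ft²·°F·h/BTU

37.93 ft²·°F·h/BTU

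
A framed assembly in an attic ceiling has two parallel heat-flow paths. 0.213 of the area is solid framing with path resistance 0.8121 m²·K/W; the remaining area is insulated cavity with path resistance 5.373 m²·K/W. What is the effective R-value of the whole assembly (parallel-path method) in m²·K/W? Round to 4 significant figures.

U_eff = 0.787/5.373 + 0.213/0.8121 = 0.14647 + 0.26228 = 0.40876
R_eff = 1/U_eff = 2.4464 m²·K/W

2.446 m²·K/W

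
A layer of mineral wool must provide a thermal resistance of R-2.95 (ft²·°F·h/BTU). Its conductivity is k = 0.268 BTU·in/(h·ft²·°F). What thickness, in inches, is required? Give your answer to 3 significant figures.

L = R × k = 2.95 × 0.268 = 0.7906 in

0.791 in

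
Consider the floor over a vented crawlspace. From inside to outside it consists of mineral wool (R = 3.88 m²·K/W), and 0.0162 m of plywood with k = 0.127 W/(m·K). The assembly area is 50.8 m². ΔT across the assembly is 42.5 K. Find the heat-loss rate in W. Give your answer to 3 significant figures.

0.0162/0.127 = 0.1276
R_total = 3.88 + 0.1276 = 4.008 m²·K/W
Q = A·ΔT/R = 50.8 × 42.5 / 4.008 = 538.7 W

539 W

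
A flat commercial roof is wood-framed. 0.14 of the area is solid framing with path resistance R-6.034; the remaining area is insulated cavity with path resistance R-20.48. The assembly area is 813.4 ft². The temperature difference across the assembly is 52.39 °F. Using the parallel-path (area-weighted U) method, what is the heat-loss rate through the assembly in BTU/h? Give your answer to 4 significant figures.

2778 BTU/h

U_eff = 0.86/20.48 + 0.14/6.034 = 0.041992 + 0.023202 = 0.065194
R_eff = 1/U_eff = 15.339 ft²·°F·h/BTU
Q = 813.4 × 52.39 / 15.339 = 2778.2 BTU/h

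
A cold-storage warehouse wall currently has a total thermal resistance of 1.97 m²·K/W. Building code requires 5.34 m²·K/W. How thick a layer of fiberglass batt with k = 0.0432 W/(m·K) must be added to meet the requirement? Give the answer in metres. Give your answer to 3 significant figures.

ΔR = 5.34 − 1.97 = 3.37 m²·K/W
L = ΔR × k = 3.37 × 0.0432 = 0.1456 m

0.146 m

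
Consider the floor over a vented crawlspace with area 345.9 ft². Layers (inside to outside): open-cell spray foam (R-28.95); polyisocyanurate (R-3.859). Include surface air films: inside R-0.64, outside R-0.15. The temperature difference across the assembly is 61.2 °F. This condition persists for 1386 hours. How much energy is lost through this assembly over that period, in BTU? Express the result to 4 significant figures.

R_total = 0.64 + 28.95 + 3.859 + 0.15 = 33.599 ft²·°F·h/BTU
Q = 345.9 × 61.2 / 33.599 = 630.05 BTU/h
E = 630.05 × 1386 = 873250 BTU

873300 BTU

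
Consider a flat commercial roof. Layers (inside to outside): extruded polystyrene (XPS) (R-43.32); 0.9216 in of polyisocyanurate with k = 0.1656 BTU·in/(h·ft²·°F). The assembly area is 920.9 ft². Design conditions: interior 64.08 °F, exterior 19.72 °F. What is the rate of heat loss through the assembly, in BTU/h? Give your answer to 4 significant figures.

0.9216/0.1656 = 5.5652
R_total = 43.32 + 5.5652 = 48.885 ft²·°F·h/BTU
Q = A·ΔT/R = 920.9 × (64.08 − 19.72) / 48.885 = 835.65 BTU/h

835.7 BTU/h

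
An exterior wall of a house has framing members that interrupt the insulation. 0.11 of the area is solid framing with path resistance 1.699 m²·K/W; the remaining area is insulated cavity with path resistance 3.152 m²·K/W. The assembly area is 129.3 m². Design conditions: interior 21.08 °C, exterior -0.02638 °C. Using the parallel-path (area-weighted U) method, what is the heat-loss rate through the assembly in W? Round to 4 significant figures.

U_eff = 0.89/3.152 + 0.11/1.699 = 0.28236 + 0.064744 = 0.3471
R_eff = 1/U_eff = 2.881 m²·K/W
Q = 129.3 × (21.08 − (-0.02638)) / 2.881 = 947.27 W

947.3 W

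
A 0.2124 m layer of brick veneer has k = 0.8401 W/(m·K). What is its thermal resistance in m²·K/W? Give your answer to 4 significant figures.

R = L/k = 0.2124/0.8401 = 0.25283 m²·K/W

0.2528 m²·K/W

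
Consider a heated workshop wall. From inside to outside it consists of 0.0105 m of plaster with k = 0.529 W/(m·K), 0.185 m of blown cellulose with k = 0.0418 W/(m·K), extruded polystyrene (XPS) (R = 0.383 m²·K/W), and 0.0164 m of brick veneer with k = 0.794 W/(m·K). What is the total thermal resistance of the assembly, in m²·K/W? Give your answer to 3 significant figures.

0.0105/0.529 = 0.01985
0.185/0.0418 = 4.426
0.0164/0.794 = 0.02065
R_total = 0.01985 + 4.426 + 0.383 + 0.02065 = 4.849 m²·K/W

4.85 m²·K/W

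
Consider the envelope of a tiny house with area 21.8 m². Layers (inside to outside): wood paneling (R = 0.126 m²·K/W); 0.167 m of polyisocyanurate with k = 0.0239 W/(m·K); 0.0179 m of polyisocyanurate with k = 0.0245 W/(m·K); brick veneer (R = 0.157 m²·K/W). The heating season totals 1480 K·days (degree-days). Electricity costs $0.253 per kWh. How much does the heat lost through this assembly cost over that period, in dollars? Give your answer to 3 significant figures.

0.167/0.0239 = 6.987
0.0179/0.0245 = 0.7306
R_total = 0.126 + 6.987 + 0.7306 + 0.157 = 8.001 m²·K/W
E = A × HDD × 24 / R / 1000 = 21.8 × 1480 × 24 / 8.001 / 1000 = 96.78 kWh
Cost = 96.78 × 0.253 = $24.49

24.5 dollars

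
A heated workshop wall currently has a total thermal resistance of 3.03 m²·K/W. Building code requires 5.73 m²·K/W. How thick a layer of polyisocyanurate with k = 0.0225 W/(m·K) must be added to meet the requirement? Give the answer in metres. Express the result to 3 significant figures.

ΔR = 5.73 − 3.03 = 2.7 m²·K/W
L = ΔR × k = 2.7 × 0.0225 = 0.06075 m

0.0608 m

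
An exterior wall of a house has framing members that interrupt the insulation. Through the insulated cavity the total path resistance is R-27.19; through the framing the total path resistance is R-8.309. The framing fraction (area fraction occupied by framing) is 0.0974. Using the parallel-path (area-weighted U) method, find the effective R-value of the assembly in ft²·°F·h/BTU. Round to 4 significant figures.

U_eff = 0.9026/27.19 + 0.0974/8.309 = 0.033196 + 0.011722 = 0.044918
R_eff = 1/U_eff = 22.263 ft²·°F·h/BTU

22.26 ft²·°F·h/BTU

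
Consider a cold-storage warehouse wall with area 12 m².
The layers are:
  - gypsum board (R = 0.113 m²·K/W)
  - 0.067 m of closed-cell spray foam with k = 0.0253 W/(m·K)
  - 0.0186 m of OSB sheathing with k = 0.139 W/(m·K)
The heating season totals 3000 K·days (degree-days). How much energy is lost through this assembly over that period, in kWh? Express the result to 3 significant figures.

0.067/0.0253 = 2.648
0.0186/0.139 = 0.1338
R_total = 0.113 + 2.648 + 0.1338 = 2.895 m²·K/W
E = A × HDD × 24 / R / 1000 = 12 × 3000 × 24 / 2.895 / 1000 = 298.4 kWh

298 kWh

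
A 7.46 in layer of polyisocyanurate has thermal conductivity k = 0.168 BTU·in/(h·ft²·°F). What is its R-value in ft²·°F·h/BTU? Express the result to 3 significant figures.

R = L/k = 7.46/0.168 = 44.4 ft²·°F·h/BTU

44.4 ft²·°F·h/BTU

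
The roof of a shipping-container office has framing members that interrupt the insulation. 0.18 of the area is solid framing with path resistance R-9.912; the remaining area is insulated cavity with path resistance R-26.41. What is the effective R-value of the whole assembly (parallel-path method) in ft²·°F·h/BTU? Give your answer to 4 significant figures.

U_eff = 0.82/26.41 + 0.18/9.912 = 0.031049 + 0.01816 = 0.049209
R_eff = 1/U_eff = 20.322 ft²·°F·h/BTU

20.32 ft²·°F·h/BTU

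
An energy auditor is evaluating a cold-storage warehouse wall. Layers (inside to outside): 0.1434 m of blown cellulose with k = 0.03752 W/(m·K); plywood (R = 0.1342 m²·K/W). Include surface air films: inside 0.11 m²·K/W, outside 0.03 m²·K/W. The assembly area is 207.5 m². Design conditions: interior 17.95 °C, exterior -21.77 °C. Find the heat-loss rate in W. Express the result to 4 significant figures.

0.1434/0.03752 = 3.822
R_total = 0.11 + 3.822 + 0.1342 + 0.03 = 4.0962 m²·K/W
Q = A·ΔT/R = 207.5 × (17.95 − (-21.77)) / 4.0962 = 2012.1 W

2012 W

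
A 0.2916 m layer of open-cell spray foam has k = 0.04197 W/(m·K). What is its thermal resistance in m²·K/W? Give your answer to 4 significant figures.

R = L/k = 0.2916/0.04197 = 6.9478 m²·K/W

6.948 m²·K/W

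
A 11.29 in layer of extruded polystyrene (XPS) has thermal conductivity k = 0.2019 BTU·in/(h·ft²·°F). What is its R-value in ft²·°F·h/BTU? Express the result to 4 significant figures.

R = L/k = 11.29/0.2019 = 55.919 ft²·°F·h/BTU

55.92 ft²·°F·h/BTU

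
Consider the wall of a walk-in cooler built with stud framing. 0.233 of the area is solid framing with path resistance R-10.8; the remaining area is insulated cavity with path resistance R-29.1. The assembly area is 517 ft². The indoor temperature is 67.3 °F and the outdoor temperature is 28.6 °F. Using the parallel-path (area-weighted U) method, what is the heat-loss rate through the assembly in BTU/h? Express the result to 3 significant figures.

U_eff = 0.767/29.1 + 0.233/10.8 = 0.02636 + 0.02157 = 0.04793
R_eff = 1/U_eff = 20.86 ft²·°F·h/BTU
Q = 517 × (67.3 − 28.6) / 20.86 = 959 BTU/h

959 BTU/h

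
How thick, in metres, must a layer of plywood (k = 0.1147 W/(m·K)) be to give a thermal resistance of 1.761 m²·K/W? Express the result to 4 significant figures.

L = R·k = 1.761 × 0.1147 = 0.20199 m

0.2020 m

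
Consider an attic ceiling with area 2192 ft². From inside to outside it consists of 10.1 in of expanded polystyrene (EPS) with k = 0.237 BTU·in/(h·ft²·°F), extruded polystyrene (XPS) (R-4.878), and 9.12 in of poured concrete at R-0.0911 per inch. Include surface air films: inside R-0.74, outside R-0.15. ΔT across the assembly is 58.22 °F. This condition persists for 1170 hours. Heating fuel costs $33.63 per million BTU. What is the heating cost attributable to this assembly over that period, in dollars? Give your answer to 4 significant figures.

10.1/0.237 = 42.616
9.12 × 0.0911 = 0.83083
R_total = 0.74 + 42.616 + 4.878 + 0.83083 + 0.15 = 49.215 ft²·°F·h/BTU
Q = 2192 × 58.22 / 49.215 = 2593.1 BTU/h
E = 2593.1 × 1170 = 3033900 BTU
Cost = 3033900/10⁶ × 33.63 = $102.03

102.0 dollars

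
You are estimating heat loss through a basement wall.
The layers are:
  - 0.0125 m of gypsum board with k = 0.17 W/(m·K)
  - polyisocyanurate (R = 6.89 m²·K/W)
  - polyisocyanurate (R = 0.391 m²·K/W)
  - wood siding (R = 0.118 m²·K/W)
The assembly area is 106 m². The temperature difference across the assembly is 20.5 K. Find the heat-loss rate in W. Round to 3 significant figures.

0.0125/0.17 = 0.07353
R_total = 0.07353 + 6.89 + 0.391 + 0.118 = 7.473 m²·K/W
Q = A·ΔT/R = 106 × 20.5 / 7.473 = 290.8 W

291 W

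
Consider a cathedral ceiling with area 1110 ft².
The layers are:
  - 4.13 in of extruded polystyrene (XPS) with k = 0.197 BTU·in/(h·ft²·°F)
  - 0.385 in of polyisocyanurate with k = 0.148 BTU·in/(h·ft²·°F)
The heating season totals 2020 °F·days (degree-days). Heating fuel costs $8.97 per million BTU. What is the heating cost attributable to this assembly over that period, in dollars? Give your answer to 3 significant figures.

20.5 dollars

4.13/0.197 = 20.96
0.385/0.148 = 2.601
R_total = 20.96 + 2.601 = 23.57 ft²·°F·h/BTU
E = A × HDD × 24 / R = 1110 × 2020 × 24 / 23.57 = 2284000 BTU
Cost = 2284000/10⁶ × 8.97 = $20.48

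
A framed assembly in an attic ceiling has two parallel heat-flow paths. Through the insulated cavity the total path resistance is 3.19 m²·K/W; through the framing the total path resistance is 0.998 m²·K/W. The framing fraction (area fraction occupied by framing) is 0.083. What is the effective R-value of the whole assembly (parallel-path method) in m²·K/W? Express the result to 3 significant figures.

U_eff = 0.917/3.19 + 0.083/0.998 = 0.2875 + 0.08317 = 0.3706
R_eff = 1/U_eff = 2.698 m²·K/W

2.70 m²·K/W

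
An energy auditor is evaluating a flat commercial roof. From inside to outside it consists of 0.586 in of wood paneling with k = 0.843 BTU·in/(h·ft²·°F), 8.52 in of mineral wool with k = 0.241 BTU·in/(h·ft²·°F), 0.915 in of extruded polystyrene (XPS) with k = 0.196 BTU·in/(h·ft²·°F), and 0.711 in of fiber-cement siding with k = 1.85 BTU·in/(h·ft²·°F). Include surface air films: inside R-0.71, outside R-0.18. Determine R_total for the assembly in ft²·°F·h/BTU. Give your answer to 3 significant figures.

42.0 ft²·°F·h/BTU

0.586/0.843 = 0.6951
8.52/0.241 = 35.35
0.915/0.196 = 4.668
0.711/1.85 = 0.3843
R_total = 0.71 + 0.6951 + 35.35 + 4.668 + 0.3843 + 0.18 = 41.99 ft²·°F·h/BTU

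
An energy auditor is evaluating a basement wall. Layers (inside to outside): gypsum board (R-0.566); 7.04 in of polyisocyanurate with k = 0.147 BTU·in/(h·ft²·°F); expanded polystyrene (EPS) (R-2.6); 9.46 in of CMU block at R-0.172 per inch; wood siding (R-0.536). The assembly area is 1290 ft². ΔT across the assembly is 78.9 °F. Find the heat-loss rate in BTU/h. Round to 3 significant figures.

1910 BTU/h

7.04/0.147 = 47.89
9.46 × 0.172 = 1.627
R_total = 0.566 + 47.89 + 2.6 + 1.627 + 0.536 = 53.22 ft²·°F·h/BTU
Q = A·ΔT/R = 1290 × 78.9 / 53.22 = 1912 BTU/h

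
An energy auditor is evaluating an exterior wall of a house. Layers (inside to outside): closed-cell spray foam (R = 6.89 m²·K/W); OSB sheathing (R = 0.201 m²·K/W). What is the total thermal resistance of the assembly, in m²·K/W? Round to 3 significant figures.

7.09 m²·K/W

R_total = 6.89 + 0.201 = 7.091 m²·K/W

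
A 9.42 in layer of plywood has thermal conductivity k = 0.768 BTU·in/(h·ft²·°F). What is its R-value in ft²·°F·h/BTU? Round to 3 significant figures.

R = L/k = 9.42/0.768 = 12.27 ft²·°F·h/BTU

12.3 ft²·°F·h/BTU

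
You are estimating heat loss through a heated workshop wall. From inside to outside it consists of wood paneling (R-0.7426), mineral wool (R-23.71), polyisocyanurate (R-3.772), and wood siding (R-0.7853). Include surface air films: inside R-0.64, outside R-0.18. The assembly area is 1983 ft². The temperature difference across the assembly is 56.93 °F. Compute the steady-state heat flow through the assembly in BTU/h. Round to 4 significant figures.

3785 BTU/h

R_total = 0.64 + 0.7426 + 23.71 + 3.772 + 0.7853 + 0.18 = 29.83 ft²·°F·h/BTU
Q = A·ΔT/R = 1983 × 56.93 / 29.83 = 3784.5 BTU/h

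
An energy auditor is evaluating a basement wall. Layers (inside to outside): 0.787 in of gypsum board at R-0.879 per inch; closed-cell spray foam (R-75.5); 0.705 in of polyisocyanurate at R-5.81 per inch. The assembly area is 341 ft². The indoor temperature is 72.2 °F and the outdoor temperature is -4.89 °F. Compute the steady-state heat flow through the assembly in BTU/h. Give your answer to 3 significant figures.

327 BTU/h

0.787 × 0.879 = 0.6918
0.705 × 5.81 = 4.096
R_total = 0.6918 + 75.5 + 4.096 = 80.29 ft²·°F·h/BTU
Q = A·ΔT/R = 341 × (72.2 − (-4.89)) / 80.29 = 327.4 BTU/h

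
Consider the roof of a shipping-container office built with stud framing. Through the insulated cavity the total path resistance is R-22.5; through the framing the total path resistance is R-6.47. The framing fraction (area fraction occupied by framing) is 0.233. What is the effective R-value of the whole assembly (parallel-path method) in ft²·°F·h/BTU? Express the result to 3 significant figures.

14.3 ft²·°F·h/BTU

U_eff = 0.767/22.5 + 0.233/6.47 = 0.03409 + 0.03601 = 0.0701
R_eff = 1/U_eff = 14.27 ft²·°F·h/BTU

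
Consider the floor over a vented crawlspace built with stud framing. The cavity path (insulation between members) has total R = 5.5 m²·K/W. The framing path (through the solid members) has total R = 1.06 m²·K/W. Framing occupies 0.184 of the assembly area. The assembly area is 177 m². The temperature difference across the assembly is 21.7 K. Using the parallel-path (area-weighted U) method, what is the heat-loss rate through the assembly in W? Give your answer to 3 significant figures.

1240 W

U_eff = 0.816/5.5 + 0.184/1.06 = 0.1484 + 0.1736 = 0.3219
R_eff = 1/U_eff = 3.106 m²·K/W
Q = 177 × 21.7 / 3.106 = 1237 W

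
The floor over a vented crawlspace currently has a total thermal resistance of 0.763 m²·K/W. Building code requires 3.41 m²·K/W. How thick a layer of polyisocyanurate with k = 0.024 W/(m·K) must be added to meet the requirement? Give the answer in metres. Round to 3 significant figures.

0.0635 m

ΔR = 3.41 − 0.763 = 2.647 m²·K/W
L = ΔR × k = 2.647 × 0.024 = 0.06353 m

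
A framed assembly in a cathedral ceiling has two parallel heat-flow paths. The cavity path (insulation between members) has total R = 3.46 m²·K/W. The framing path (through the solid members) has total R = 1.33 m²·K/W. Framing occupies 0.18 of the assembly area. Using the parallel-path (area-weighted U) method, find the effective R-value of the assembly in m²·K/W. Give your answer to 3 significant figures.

U_eff = 0.82/3.46 + 0.18/1.33 = 0.237 + 0.1353 = 0.3723
R_eff = 1/U_eff = 2.686 m²·K/W

2.69 m²·K/W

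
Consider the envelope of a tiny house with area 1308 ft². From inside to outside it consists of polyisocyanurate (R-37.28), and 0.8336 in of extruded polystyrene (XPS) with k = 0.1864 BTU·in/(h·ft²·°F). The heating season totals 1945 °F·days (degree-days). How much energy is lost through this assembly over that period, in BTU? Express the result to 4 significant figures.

0.8336/0.1864 = 4.4721
R_total = 37.28 + 4.4721 = 41.752 ft²·°F·h/BTU
E = A × HDD × 24 / R = 1308 × 1945 × 24 / 41.752 = 1462400 BTU

1462000 BTU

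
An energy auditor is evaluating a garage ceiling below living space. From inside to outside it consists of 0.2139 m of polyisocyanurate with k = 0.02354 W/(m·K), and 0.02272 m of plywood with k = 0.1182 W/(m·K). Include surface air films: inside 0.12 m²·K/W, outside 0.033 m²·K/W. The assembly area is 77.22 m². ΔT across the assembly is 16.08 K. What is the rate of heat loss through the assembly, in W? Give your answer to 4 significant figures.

0.2139/0.02354 = 9.0867
0.02272/0.1182 = 0.19222
R_total = 0.12 + 9.0867 + 0.19222 + 0.033 = 9.4319 m²·K/W
Q = A·ΔT/R = 77.22 × 16.08 / 9.4319 = 131.65 W

131.6 W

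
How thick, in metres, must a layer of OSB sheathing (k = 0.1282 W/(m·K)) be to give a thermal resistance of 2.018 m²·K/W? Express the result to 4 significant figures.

L = R·k = 2.018 × 0.1282 = 0.25871 m

0.2587 m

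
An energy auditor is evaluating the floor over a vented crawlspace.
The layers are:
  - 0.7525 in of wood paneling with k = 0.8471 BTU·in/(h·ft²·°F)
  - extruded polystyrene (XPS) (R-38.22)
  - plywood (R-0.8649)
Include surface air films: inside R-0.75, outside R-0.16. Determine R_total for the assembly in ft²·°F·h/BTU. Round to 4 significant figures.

0.7525/0.8471 = 0.88832
R_total = 0.75 + 0.88832 + 38.22 + 0.8649 + 0.16 = 40.883 ft²·°F·h/BTU

40.88 ft²·°F·h/BTU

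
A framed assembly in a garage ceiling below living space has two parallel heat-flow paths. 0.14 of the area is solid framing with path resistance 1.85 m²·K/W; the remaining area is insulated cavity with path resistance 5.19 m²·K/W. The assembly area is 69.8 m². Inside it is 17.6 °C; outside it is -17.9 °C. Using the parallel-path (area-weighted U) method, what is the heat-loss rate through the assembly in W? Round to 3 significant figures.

598 W

U_eff = 0.86/5.19 + 0.14/1.85 = 0.1657 + 0.07568 = 0.2414
R_eff = 1/U_eff = 4.143 m²·K/W
Q = 69.8 × (17.6 − (-17.9)) / 4.143 = 598.1 W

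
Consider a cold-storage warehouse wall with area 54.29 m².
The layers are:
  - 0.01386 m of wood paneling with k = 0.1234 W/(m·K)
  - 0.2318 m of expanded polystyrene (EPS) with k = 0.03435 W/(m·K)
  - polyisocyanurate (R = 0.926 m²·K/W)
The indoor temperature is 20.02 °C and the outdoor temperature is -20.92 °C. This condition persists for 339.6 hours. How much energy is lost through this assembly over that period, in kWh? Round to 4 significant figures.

96.94 kWh

0.01386/0.1234 = 0.11232
0.2318/0.03435 = 6.7482
R_total = 0.11232 + 6.7482 + 0.926 = 7.7865 m²·K/W
Q = 54.29 × (20.02 − (-20.92)) / 7.7865 = 285.45 W
E = 285.45 W × 339.6 h / 1000 = 96.938 kWh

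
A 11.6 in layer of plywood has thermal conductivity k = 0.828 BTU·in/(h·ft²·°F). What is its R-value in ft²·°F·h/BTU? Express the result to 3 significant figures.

R = L/k = 11.6/0.828 = 14.01 ft²·°F·h/BTU

14.0 ft²·°F·h/BTU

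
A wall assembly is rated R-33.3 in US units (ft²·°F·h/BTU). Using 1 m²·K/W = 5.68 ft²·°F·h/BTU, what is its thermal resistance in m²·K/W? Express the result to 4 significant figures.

R_SI = 33.3/5.68 = 5.8627

5.863 m²·K/W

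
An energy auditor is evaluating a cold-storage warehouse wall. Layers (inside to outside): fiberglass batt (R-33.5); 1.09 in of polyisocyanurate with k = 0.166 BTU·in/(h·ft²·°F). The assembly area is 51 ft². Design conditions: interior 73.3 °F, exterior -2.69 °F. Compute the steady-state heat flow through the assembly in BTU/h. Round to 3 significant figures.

96.7 BTU/h

1.09/0.166 = 6.566
R_total = 33.5 + 6.566 = 40.07 ft²·°F·h/BTU
Q = A·ΔT/R = 51 × (73.3 − (-2.69)) / 40.07 = 96.73 BTU/h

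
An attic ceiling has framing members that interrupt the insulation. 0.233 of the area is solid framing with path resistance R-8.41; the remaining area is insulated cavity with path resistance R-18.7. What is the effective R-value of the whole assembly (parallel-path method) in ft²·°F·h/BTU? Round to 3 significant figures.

U_eff = 0.767/18.7 + 0.233/8.41 = 0.04102 + 0.02771 = 0.06872
R_eff = 1/U_eff = 14.55 ft²·°F·h/BTU

14.6 ft²·°F·h/BTU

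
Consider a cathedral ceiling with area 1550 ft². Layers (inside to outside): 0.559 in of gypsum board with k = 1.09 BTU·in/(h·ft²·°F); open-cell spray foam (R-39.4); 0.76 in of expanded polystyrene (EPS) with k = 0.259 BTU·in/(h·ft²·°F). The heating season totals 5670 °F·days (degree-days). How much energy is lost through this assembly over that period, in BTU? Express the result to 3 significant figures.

4920000 BTU

0.559/1.09 = 0.5128
0.76/0.259 = 2.934
R_total = 0.5128 + 39.4 + 2.934 = 42.85 ft²·°F·h/BTU
E = A × HDD × 24 / R = 1550 × 5670 × 24 / 42.85 = 4923000 BTU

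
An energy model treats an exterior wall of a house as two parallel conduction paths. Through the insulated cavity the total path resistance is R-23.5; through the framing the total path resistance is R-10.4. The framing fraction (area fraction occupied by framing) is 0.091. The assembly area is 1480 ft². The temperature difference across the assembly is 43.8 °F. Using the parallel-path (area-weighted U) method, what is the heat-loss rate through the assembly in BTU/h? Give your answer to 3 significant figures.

3070 BTU/h

U_eff = 0.909/23.5 + 0.091/10.4 = 0.03868 + 0.00875 = 0.04743
R_eff = 1/U_eff = 21.08 ft²·°F·h/BTU
Q = 1480 × 43.8 / 21.08 = 3075 BTU/h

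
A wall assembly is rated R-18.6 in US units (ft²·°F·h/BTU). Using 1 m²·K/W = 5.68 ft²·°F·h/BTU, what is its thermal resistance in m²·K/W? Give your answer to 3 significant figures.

R_SI = 18.6/5.68 = 3.275

3.27 m²·K/W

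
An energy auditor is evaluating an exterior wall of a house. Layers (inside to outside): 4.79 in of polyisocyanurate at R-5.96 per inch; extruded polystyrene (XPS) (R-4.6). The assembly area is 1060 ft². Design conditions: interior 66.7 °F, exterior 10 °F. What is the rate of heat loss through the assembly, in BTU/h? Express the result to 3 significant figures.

4.79 × 5.96 = 28.55
R_total = 28.55 + 4.6 = 33.15 ft²·°F·h/BTU
Q = A·ΔT/R = 1060 × (66.7 − 10) / 33.15 = 1813 BTU/h

1810 BTU/h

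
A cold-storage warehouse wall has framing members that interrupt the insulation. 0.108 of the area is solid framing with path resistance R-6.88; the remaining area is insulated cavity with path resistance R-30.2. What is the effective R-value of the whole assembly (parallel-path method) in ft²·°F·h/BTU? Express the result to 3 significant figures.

22.1 ft²·°F·h/BTU

U_eff = 0.892/30.2 + 0.108/6.88 = 0.02954 + 0.0157 = 0.04523
R_eff = 1/U_eff = 22.11 ft²·°F·h/BTU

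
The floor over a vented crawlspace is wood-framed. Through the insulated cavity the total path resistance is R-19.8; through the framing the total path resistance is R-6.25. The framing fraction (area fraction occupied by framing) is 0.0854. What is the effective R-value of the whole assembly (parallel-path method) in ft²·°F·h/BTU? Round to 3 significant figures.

16.7 ft²·°F·h/BTU

U_eff = 0.9146/19.8 + 0.0854/6.25 = 0.04619 + 0.01366 = 0.05986
R_eff = 1/U_eff = 16.71 ft²·°F·h/BTU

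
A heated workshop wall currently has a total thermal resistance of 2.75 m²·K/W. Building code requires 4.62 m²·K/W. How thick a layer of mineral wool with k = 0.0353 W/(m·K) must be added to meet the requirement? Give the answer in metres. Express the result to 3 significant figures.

0.0660 m

ΔR = 4.62 − 2.75 = 1.87 m²·K/W
L = ΔR × k = 1.87 × 0.0353 = 0.06601 m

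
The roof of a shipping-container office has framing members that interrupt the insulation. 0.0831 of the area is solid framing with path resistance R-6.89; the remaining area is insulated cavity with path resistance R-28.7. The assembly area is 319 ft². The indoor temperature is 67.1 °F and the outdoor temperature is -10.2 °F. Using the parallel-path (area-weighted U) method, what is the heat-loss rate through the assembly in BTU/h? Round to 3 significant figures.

U_eff = 0.9169/28.7 + 0.0831/6.89 = 0.03195 + 0.01206 = 0.04401
R_eff = 1/U_eff = 22.72 ft²·°F·h/BTU
Q = 319 × (67.1 − (-10.2)) / 22.72 = 1085 BTU/h

1090 BTU/h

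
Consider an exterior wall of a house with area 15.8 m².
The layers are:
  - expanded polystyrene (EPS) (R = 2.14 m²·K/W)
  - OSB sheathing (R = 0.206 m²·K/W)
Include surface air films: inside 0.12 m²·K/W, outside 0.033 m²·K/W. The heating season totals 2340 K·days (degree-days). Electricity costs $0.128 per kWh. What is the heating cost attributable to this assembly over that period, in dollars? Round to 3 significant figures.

45.4 dollars

R_total = 0.12 + 2.14 + 0.206 + 0.033 = 2.499 m²·K/W
E = A × HDD × 24 / R / 1000 = 15.8 × 2340 × 24 / 2.499 / 1000 = 355.1 kWh
Cost = 355.1 × 0.128 = $45.45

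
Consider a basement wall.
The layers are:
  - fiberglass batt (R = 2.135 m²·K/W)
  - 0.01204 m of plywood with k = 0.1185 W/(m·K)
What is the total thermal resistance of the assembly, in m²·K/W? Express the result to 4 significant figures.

2.237 m²·K/W

0.01204/0.1185 = 0.1016
R_total = 2.135 + 0.1016 = 2.2366 m²·K/W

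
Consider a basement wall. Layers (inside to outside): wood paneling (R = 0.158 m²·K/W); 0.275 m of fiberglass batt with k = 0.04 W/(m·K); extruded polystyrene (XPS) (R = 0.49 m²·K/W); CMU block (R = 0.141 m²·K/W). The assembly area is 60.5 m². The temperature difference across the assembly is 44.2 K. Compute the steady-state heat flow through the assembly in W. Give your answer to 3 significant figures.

0.275/0.04 = 6.875
R_total = 0.158 + 6.875 + 0.49 + 0.141 = 7.664 m²·K/W
Q = A·ΔT/R = 60.5 × 44.2 / 7.664 = 348.9 W

349 W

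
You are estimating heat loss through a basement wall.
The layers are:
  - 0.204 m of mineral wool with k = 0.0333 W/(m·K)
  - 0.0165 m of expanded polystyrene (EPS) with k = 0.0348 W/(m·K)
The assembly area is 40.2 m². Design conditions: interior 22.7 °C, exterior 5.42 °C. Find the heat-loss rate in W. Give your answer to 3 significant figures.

105 W

0.204/0.0333 = 6.126
0.0165/0.0348 = 0.4741
R_total = 6.126 + 0.4741 = 6.6 m²·K/W
Q = A·ΔT/R = 40.2 × (22.7 − 5.42) / 6.6 = 105.2 W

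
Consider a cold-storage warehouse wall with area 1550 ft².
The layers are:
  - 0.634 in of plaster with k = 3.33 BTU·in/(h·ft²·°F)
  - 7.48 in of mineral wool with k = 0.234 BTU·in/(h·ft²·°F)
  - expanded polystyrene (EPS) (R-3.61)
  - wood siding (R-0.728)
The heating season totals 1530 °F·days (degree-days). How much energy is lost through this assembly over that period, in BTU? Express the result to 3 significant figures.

1560000 BTU

0.634/3.33 = 0.1904
7.48/0.234 = 31.97
R_total = 0.1904 + 31.97 + 3.61 + 0.728 = 36.49 ft²·°F·h/BTU
E = A × HDD × 24 / R = 1550 × 1530 × 24 / 36.49 = 1560000 BTU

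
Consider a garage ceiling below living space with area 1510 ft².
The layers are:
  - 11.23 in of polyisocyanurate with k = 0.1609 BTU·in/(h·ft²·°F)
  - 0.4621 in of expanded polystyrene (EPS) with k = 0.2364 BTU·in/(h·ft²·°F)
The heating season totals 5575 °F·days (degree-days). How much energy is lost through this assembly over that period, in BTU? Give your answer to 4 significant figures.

2816000 BTU

11.23/0.1609 = 69.795
0.4621/0.2364 = 1.9547
R_total = 69.795 + 1.9547 = 71.75 ft²·°F·h/BTU
E = A × HDD × 24 / R = 1510 × 5575 × 24 / 71.75 = 2815900 BTU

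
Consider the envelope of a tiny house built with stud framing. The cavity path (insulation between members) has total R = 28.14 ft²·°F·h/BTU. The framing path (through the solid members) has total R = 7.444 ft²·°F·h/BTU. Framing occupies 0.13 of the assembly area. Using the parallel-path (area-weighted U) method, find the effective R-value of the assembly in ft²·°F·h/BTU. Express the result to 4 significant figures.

20.67 ft²·°F·h/BTU

U_eff = 0.87/28.14 + 0.13/7.444 = 0.030917 + 0.017464 = 0.048381
R_eff = 1/U_eff = 20.669 ft²·°F·h/BTU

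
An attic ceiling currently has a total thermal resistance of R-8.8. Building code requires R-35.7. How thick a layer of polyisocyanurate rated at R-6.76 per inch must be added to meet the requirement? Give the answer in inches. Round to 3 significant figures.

3.98 in

ΔR = 35.7 − 8.8 = 26.9 ft²·°F·h/BTU
L = ΔR / (R/in) = 26.9/6.76 = 3.979 in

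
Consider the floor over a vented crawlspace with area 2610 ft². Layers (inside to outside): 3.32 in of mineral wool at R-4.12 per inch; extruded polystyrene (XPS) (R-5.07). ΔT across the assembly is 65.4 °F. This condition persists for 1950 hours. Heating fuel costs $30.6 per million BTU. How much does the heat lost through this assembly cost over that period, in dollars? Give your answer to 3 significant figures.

3.32 × 4.12 = 13.68
R_total = 13.68 + 5.07 = 18.75 ft²·°F·h/BTU
Q = 2610 × 65.4 / 18.75 = 9104 BTU/h
E = 9104 × 1950 = 17750000 BTU
Cost = 17750000/10⁶ × 30.6 = $543.3

543 dollars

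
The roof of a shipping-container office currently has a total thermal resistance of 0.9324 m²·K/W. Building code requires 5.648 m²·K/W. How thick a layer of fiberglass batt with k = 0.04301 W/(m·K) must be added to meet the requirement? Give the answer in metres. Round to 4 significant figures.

0.2028 m

ΔR = 5.648 − 0.9324 = 4.7156 m²·K/W
L = ΔR × k = 4.7156 × 0.04301 = 0.20282 m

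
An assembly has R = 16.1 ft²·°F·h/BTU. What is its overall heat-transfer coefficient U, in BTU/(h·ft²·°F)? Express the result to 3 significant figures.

0.0621 BTU/(h·ft²·°F)

U = 1/R = 1/16.1 = 0.06211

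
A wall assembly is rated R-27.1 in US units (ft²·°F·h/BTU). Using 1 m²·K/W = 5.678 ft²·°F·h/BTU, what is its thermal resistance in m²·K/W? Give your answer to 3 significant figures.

4.77 m²·K/W

R_SI = 27.1/5.678 = 4.773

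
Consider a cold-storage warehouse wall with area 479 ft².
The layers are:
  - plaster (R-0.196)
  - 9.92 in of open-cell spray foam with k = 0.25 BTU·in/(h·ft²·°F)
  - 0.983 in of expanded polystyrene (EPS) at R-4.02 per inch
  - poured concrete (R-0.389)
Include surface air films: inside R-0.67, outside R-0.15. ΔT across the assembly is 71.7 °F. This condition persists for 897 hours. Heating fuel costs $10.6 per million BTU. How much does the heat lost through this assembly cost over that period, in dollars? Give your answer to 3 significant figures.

9.92/0.25 = 39.68
0.983 × 4.02 = 3.952
R_total = 0.67 + 0.196 + 39.68 + 3.952 + 0.389 + 0.15 = 45.04 ft²·°F·h/BTU
Q = 479 × 71.7 / 45.04 = 762.6 BTU/h
E = 762.6 × 897 = 684000 BTU
Cost = 684000/10⁶ × 10.6 = $7.251

7.25 dollars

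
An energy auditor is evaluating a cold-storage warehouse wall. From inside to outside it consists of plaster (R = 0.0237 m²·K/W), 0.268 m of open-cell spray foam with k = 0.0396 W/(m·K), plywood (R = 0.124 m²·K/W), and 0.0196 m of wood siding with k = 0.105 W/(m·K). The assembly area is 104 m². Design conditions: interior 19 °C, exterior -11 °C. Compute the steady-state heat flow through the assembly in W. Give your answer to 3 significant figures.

0.268/0.0396 = 6.768
0.0196/0.105 = 0.1867
R_total = 0.0237 + 6.768 + 0.124 + 0.1867 = 7.102 m²·K/W
Q = A·ΔT/R = 104 × (19 − (-11)) / 7.102 = 439.3 W

439 W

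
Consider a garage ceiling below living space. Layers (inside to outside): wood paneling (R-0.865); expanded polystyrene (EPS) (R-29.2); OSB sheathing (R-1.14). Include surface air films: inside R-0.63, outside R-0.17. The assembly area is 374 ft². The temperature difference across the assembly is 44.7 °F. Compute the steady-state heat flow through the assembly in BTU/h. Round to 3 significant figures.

522 BTU/h

R_total = 0.63 + 0.865 + 29.2 + 1.14 + 0.17 = 32.01 ft²·°F·h/BTU
Q = A·ΔT/R = 374 × 44.7 / 32.01 = 522.3 BTU/h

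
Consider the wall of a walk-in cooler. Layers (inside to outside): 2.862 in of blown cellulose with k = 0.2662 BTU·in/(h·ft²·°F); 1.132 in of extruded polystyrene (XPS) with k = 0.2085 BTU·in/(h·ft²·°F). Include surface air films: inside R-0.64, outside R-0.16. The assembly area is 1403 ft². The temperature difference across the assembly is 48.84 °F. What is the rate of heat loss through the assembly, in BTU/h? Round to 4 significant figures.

2.862/0.2662 = 10.751
1.132/0.2085 = 5.4293
R_total = 0.64 + 10.751 + 5.4293 + 0.16 = 16.981 ft²·°F·h/BTU
Q = A·ΔT/R = 1403 × 48.84 / 16.981 = 4035.3 BTU/h

4035 BTU/h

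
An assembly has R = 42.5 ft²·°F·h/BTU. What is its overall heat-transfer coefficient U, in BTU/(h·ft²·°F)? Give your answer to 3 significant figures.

0.0235 BTU/(h·ft²·°F)

U = 1/R = 1/42.5 = 0.02353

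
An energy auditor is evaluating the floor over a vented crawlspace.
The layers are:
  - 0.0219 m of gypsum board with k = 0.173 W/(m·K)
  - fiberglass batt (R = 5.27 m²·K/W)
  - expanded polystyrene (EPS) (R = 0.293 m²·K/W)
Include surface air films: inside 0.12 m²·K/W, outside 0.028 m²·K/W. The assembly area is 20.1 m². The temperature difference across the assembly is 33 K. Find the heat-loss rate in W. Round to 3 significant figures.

114 W

0.0219/0.173 = 0.1266
R_total = 0.12 + 0.1266 + 5.27 + 0.293 + 0.028 = 5.838 m²·K/W
Q = A·ΔT/R = 20.1 × 33 / 5.838 = 113.6 W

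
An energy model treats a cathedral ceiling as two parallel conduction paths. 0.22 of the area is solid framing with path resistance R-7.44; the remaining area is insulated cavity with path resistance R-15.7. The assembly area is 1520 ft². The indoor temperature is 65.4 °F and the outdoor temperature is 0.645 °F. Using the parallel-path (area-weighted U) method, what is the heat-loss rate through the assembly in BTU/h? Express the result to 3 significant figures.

7800 BTU/h

U_eff = 0.78/15.7 + 0.22/7.44 = 0.04968 + 0.02957 = 0.07925
R_eff = 1/U_eff = 12.62 ft²·°F·h/BTU
Q = 1520 × (65.4 − 0.645) / 12.62 = 7801 BTU/h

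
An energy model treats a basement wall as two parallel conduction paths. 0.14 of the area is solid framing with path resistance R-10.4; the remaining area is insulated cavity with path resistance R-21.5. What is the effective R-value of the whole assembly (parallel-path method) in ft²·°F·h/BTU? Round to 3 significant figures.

U_eff = 0.86/21.5 + 0.14/10.4 = 0.04 + 0.01346 = 0.05346
R_eff = 1/U_eff = 18.71 ft²·°F·h/BTU

18.7 ft²·°F·h/BTU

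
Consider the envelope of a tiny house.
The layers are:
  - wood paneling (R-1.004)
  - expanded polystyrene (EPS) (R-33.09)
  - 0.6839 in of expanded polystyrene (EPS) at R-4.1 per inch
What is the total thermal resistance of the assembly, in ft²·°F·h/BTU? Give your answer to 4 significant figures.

0.6839 × 4.1 = 2.804
R_total = 1.004 + 33.09 + 2.804 = 36.898 ft²·°F·h/BTU

36.90 ft²·°F·h/BTU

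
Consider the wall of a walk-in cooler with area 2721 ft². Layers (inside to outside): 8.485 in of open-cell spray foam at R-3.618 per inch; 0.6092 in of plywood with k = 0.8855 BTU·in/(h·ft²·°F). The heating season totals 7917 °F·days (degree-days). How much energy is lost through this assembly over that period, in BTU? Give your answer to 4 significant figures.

8.485 × 3.618 = 30.699
0.6092/0.8855 = 0.68797
R_total = 30.699 + 0.68797 = 31.387 ft²·°F·h/BTU
E = A × HDD × 24 / R = 2721 × 7917 × 24 / 31.387 = 16472000 BTU

16470000 BTU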